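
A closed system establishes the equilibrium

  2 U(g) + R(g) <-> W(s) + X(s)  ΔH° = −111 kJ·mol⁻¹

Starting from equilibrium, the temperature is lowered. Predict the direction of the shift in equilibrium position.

The forward reaction is exothermic. Lowering T favours the exothermic direction — shift to the right.

right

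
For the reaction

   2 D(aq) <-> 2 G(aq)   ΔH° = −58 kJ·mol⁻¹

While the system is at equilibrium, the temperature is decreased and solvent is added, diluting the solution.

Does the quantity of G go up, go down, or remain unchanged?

increases

The forward reaction is exothermic. Lowering T favours the exothermic direction — shift to the right.
Dilution scales every aqueous concentration by the same factor. Δn_aq = 2 − 2 = 0, so Q is unchanged — no shift.
The net shift is to the right. G is a product, so its amount increases.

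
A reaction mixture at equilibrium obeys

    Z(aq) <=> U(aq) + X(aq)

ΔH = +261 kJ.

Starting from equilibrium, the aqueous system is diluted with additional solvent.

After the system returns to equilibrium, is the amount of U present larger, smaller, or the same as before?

Dilution lowers every aqueous concentration by the same factor. Δn_aq = 2 − 1 = +1, so the system shifts toward the side with more dissolved moles — to the right.
The net shift is to the right. U is a product, so its amount increases.

increases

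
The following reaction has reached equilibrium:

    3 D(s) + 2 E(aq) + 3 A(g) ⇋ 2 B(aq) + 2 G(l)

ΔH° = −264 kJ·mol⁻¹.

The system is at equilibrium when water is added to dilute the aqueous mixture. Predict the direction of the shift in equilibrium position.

no shift

Dilution scales every aqueous concentration by the same factor. Δn_aq = 2 − 2 = 0, so Q is unchanged — no shift.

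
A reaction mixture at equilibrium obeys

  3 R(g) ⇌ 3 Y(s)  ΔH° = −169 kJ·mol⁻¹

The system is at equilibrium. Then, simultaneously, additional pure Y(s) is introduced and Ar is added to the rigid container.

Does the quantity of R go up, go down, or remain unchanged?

Y is a pure solid; its activity is 1 regardless of amount, so Q is unaffected — no shift from this change.
At constant volume, adding an inert gas leaves every reacting species' partial pressure unchanged, so Q is unchanged — no shift from this change.
No net shift occurs, so the amount of R is unchanged.

unchanged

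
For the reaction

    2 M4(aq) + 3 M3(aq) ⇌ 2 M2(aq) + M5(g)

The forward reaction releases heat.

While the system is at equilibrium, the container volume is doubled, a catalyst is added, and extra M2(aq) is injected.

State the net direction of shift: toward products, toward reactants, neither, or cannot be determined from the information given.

cannot be determined

Gas moles: reactants 0, products 1 (Δn_gas = +1). Expansion shifts the system toward the side with more moles of gas — to the right.
A catalyst speeds both forward and reverse rates equally; it changes neither Q nor K — no shift from this change.
Adding M2 (aq), a product, drives the reaction to the left.
The individual effects push in opposite directions; without quantitative information the net direction cannot be determined.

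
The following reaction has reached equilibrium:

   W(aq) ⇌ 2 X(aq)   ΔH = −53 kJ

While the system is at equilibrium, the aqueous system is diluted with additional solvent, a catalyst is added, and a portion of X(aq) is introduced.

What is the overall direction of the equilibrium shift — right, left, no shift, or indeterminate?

Dilution lowers every aqueous concentration by the same factor. Δn_aq = 2 − 1 = +1, so the system shifts toward the side with more dissolved moles — to the right.
A catalyst speeds both forward and reverse rates equally; it changes neither Q nor K — no shift from this change.
Adding X (aq), a product, drives the reaction to the left.
The individual effects push in opposite directions; without quantitative information the net direction cannot be determined.

cannot be determined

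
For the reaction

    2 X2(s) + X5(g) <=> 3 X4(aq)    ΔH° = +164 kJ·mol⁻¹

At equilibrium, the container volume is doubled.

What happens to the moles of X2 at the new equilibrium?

Gas moles: reactants 1, products 0 (Δn_gas = -1). Expansion shifts the system toward the side with more moles of gas — to the left.
The net shift is to the left. X2 is a reactant, so its amount increases.

increases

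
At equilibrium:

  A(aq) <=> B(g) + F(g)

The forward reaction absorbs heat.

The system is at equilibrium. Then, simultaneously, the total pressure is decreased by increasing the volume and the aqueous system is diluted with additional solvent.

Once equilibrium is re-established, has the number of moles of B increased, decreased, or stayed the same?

cannot be determined

Gas moles: reactants 0, products 2 (Δn_gas = +2). Expansion shifts the system toward the side with more moles of gas — to the right.
Dilution lowers every aqueous concentration by the same factor. Δn_aq = 0 − 1 = -1, so the system shifts toward the side with more dissolved moles — to the left.
The two effects oppose each other, so the net shift — and hence the change in B — cannot be determined from the given information.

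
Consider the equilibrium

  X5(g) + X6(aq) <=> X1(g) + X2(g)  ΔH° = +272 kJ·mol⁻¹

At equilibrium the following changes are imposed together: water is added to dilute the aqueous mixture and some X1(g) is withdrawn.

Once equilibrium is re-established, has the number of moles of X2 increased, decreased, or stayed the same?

Dilution lowers every aqueous concentration by the same factor. Δn_aq = 0 − 1 = -1, so the system shifts toward the side with more dissolved moles — to the left.
Removing X1 (g), a product, drives the reaction to the right.
The two effects oppose each other, so the net shift — and hence the change in X2 — cannot be determined from the given information.

cannot be determined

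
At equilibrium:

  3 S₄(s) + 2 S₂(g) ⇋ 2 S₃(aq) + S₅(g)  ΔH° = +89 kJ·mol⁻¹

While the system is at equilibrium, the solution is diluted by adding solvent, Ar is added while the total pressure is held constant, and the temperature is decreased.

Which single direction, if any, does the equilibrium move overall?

Dilution lowers every aqueous concentration by the same factor. Δn_aq = 2 − 0 = +2, so the system shifts toward the side with more dissolved moles — to the right.
Adding inert gas at constant total pressure expands the volume and lowers every reacting partial pressure. With Δn_gas = 1 − 2 = -1, Q moves away from K toward the side with fewer gas moles, so the system shifts toward the side with more gas moles — to the left.
The forward reaction is endothermic. Lowering T favours the exothermic direction — shift to the left.
The individual effects push in opposite directions; without quantitative information the net direction cannot be determined.

cannot be determined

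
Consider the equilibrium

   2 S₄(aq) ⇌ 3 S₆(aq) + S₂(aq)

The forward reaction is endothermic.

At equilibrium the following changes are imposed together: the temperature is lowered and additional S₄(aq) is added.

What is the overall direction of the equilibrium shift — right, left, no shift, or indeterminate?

The forward reaction is endothermic. Lowering T favours the exothermic direction — shift to the left.
Adding S₄ (aq), a reactant, drives the reaction to the right.
The individual effects push in opposite directions; without quantitative information the net direction cannot be determined.

cannot be determined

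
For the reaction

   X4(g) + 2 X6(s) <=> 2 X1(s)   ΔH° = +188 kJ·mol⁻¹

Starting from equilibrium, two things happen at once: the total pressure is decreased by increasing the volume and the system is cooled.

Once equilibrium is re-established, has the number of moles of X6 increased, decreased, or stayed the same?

Gas moles: reactants 1, products 0 (Δn_gas = -1). Expansion shifts the system toward the side with more moles of gas — to the left.
The forward reaction is endothermic. Lowering T favours the exothermic direction — shift to the left.
The net shift is to the left. X6 is a reactant, so its amount increases.

increases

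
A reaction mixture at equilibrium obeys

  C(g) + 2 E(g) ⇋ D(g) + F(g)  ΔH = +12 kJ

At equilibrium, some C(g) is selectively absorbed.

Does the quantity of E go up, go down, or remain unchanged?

increases

Removing C (g), a reactant, drives the reaction to the left.
The net shift is to the left. E is a reactant, so its amount increases.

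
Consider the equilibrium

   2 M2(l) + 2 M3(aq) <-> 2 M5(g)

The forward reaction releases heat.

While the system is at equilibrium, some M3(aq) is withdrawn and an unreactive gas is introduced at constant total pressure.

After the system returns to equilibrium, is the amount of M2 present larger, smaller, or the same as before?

cannot be determined

Removing M3 (aq), a reactant, drives the reaction to the left.
Adding inert gas at constant total pressure expands the volume and lowers every reacting partial pressure. With Δn_gas = 2 − 0 = +2, Q moves away from K toward the side with fewer gas moles, so the system shifts toward the side with more gas moles — to the right.
The two effects oppose each other, so the net shift — and hence the change in M2 — cannot be determined from the given information.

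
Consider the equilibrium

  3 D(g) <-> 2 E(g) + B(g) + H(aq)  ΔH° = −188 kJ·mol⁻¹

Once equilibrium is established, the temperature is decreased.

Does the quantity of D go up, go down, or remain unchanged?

decreases

The forward reaction is exothermic. Lowering T favours the exothermic direction — shift to the right.
The net shift is to the right. D is a reactant, so its amount decreases.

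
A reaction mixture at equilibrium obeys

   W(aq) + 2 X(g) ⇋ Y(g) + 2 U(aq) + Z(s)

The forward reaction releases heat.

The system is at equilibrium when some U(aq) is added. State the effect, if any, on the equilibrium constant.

unchanged

The equilibrium constant depends only on temperature. This perturbation may move the position of equilibrium, but since T is unchanged, K itself is unchanged.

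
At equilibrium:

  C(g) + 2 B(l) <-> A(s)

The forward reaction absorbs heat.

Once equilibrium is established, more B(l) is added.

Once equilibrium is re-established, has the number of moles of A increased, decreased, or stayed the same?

B is a pure liquid; its activity is 1 regardless of amount, so Q is unaffected — no shift from this change.
No net shift occurs, so the amount of A is unchanged.

unchanged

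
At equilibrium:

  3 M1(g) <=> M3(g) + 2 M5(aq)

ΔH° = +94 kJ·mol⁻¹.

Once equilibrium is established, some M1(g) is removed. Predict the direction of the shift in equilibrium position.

Removing M1 (g), a reactant, drives the reaction to the left.

left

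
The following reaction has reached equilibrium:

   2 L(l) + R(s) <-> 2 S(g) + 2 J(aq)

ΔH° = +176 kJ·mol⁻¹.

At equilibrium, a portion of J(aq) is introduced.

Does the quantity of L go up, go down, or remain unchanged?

increases

Adding J (aq), a product, drives the reaction to the left.
The net shift is to the left. L is a reactant, so its amount increases.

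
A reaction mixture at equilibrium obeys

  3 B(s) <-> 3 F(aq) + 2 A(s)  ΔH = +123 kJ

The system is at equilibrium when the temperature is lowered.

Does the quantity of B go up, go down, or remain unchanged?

The forward reaction is endothermic. Lowering T favours the exothermic direction — shift to the left.
The net shift is to the left. B is a reactant, so its amount increases.

increases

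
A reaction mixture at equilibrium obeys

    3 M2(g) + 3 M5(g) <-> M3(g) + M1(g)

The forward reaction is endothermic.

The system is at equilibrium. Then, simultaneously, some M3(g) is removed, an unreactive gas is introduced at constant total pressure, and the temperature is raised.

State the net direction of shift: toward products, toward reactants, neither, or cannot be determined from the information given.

cannot be determined

Removing M3 (g), a product, drives the reaction to the right.
Adding inert gas at constant total pressure expands the volume and lowers every reacting partial pressure. With Δn_gas = 2 − 6 = -4, Q moves away from K toward the side with fewer gas moles, so the system shifts toward the side with more gas moles — to the left.
The forward reaction is endothermic. Raising T favours the endothermic direction — shift to the right.
The individual effects push in opposite directions; without quantitative information the net direction cannot be determined.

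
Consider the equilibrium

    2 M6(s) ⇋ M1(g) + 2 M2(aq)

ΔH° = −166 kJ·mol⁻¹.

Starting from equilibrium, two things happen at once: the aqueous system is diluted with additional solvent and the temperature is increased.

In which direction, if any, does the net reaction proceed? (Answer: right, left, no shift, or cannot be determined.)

cannot be determined

Dilution lowers every aqueous concentration by the same factor. Δn_aq = 2 − 0 = +2, so the system shifts toward the side with more dissolved moles — to the right.
The forward reaction is exothermic. Raising T favours the endothermic direction — shift to the left.
The individual effects push in opposite directions; without quantitative information the net direction cannot be determined.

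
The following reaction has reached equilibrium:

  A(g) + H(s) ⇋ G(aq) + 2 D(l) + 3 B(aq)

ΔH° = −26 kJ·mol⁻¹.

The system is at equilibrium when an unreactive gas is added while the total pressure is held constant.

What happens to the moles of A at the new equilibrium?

Adding inert gas at constant total pressure expands the volume and lowers every reacting partial pressure. With Δn_gas = 0 − 1 = -1, Q moves away from K toward the side with fewer gas moles, so the system shifts toward the side with more gas moles — to the left.
The net shift is to the left. A is a reactant, so its amount increases.

increases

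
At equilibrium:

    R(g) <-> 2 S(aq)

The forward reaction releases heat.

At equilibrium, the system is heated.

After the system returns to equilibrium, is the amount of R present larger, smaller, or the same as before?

The forward reaction is exothermic. Raising T favours the endothermic direction — shift to the left.
The net shift is to the left. R is a reactant, so its amount increases.

increases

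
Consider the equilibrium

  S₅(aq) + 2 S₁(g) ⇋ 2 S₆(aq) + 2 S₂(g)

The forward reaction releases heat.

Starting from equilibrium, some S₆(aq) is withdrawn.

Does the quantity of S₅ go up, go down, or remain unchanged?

decreases

Removing S₆ (aq), a product, drives the reaction to the right.
The net shift is to the right. S₅ is a reactant, so its amount decreases.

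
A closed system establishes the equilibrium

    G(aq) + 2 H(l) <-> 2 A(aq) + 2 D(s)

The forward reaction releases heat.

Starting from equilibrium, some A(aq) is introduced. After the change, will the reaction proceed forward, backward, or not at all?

left

Adding A (aq), a product, drives the reaction to the left.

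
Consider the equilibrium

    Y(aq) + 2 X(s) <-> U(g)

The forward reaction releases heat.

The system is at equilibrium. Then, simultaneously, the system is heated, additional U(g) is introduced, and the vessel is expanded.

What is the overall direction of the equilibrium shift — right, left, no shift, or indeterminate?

The forward reaction is exothermic. Raising T favours the endothermic direction — shift to the left.
Adding U (g), a product, drives the reaction to the left.
Gas moles: reactants 0, products 1 (Δn_gas = +1). Expansion shifts the system toward the side with more moles of gas — to the right.
The individual effects push in opposite directions; without quantitative information the net direction cannot be determined.

cannot be determined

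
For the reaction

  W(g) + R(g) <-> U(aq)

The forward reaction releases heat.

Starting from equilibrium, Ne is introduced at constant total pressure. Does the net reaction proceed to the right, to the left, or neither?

left

Adding inert gas at constant total pressure expands the volume and lowers every reacting partial pressure. With Δn_gas = 0 − 2 = -2, Q moves away from K toward the side with fewer gas moles, so the system shifts toward the side with more gas moles — to the left.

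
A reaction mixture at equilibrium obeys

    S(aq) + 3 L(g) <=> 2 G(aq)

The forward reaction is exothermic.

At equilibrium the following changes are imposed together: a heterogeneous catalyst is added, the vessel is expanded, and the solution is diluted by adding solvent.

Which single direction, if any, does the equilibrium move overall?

cannot be determined

A catalyst speeds both forward and reverse rates equally; it changes neither Q nor K — no shift from this change.
Gas moles: reactants 3, products 0 (Δn_gas = -3). Expansion shifts the system toward the side with more moles of gas — to the left.
Dilution lowers every aqueous concentration by the same factor. Δn_aq = 2 − 1 = +1, so the system shifts toward the side with more dissolved moles — to the right.
The individual effects push in opposite directions; without quantitative information the net direction cannot be determined.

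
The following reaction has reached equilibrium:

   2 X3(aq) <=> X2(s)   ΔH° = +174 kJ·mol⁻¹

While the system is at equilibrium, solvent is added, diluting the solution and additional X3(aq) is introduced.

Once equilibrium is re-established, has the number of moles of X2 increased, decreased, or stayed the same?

Dilution lowers every aqueous concentration by the same factor. Δn_aq = 0 − 2 = -2, so the system shifts toward the side with more dissolved moles — to the left.
Adding X3 (aq), a reactant, drives the reaction to the right.
The two effects oppose each other, so the net shift — and hence the change in X2 — cannot be determined from the given information.

cannot be determined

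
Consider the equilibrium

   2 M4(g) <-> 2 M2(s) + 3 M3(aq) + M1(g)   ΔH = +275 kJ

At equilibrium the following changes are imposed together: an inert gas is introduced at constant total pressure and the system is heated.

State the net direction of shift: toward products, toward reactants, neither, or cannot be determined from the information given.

Adding inert gas at constant total pressure expands the volume and lowers every reacting partial pressure. With Δn_gas = 1 − 2 = -1, Q moves away from K toward the side with fewer gas moles, so the system shifts toward the side with more gas moles — to the left.
The forward reaction is endothermic. Raising T favours the endothermic direction — shift to the right.
The individual effects push in opposite directions; without quantitative information the net direction cannot be determined.

cannot be determined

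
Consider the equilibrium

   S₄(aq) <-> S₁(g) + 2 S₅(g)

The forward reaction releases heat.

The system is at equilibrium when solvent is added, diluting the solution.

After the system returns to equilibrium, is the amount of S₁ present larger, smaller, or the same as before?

decreases

Dilution lowers every aqueous concentration by the same factor. Δn_aq = 0 − 1 = -1, so the system shifts toward the side with more dissolved moles — to the left.
The net shift is to the left. S₁ is a product, so its amount decreases.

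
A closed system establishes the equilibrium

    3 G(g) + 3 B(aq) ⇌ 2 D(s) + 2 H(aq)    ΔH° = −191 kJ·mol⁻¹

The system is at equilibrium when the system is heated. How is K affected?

decreases

K depends on temperature via the van 't Hoff relation. The forward reaction is exothermic, so raising T decreases K.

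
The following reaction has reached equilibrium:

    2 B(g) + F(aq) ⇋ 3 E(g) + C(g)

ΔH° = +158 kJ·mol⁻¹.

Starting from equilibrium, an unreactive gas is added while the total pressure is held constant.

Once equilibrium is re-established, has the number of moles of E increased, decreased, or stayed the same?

increases

Adding inert gas at constant total pressure expands the volume and lowers every reacting partial pressure. With Δn_gas = 4 − 2 = +2, Q moves away from K toward the side with fewer gas moles, so the system shifts toward the side with more gas moles — to the right.
The net shift is to the right. E is a product, so its amount increases.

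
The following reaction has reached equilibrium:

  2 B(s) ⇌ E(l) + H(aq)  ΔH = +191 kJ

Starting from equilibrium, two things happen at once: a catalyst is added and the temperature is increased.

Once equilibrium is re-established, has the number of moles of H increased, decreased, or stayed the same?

increases

A catalyst speeds both forward and reverse rates equally; it changes neither Q nor K — no shift from this change.
The forward reaction is endothermic. Raising T favours the endothermic direction — shift to the right.
The net shift is to the right. H is a product, so its amount increases.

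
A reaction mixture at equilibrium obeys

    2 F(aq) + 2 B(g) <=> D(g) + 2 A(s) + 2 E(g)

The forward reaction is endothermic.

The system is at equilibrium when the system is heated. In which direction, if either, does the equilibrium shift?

right

The forward reaction is endothermic. Raising T favours the endothermic direction — shift to the right.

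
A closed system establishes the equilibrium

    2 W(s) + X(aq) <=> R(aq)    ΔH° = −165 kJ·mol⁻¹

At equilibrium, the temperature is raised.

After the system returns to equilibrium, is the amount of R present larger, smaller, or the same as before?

The forward reaction is exothermic. Raising T favours the endothermic direction — shift to the left.
The net shift is to the left. R is a product, so its amount decreases.

decreases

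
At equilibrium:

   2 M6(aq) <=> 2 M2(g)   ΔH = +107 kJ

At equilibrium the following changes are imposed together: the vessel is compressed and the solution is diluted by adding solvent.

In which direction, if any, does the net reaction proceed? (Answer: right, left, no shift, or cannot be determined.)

left

Gas moles: reactants 0, products 2 (Δn_gas = +2). Compression shifts the system toward the side with fewer moles of gas — to the left.
Dilution lowers every aqueous concentration by the same factor. Δn_aq = 0 − 2 = -2, so the system shifts toward the side with more dissolved moles — to the left.
All effects act in the same direction — net shift to the left.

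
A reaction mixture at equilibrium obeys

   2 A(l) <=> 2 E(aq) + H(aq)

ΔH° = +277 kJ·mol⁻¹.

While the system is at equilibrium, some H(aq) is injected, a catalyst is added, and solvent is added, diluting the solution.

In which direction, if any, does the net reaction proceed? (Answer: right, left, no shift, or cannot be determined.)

Adding H (aq), a product, drives the reaction to the left.
A catalyst speeds both forward and reverse rates equally; it changes neither Q nor K — no shift from this change.
Dilution lowers every aqueous concentration by the same factor. Δn_aq = 3 − 0 = +3, so the system shifts toward the side with more dissolved moles — to the right.
The individual effects push in opposite directions; without quantitative information the net direction cannot be determined.

cannot be determined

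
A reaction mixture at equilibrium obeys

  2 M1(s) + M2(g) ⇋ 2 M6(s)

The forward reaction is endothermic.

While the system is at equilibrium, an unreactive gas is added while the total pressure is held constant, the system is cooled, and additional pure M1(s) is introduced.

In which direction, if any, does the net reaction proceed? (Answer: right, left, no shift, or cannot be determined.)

left

Adding inert gas at constant total pressure expands the volume and lowers every reacting partial pressure. With Δn_gas = 0 − 1 = -1, Q moves away from K toward the side with fewer gas moles, so the system shifts toward the side with more gas moles — to the left.
The forward reaction is endothermic. Lowering T favours the exothermic direction — shift to the left.
M1 is a pure solid; its activity is 1 regardless of amount, so Q is unaffected — no shift from this change.
Only the nonzero effect(s) matter; the net shift is to the left.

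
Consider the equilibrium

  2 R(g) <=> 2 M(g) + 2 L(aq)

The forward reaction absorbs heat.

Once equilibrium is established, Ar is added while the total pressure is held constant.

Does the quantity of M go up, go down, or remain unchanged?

Adding inert gas at constant total pressure expands the volume, scaling every reacting partial pressure by the same factor. Δn_gas = 2 − 2 = 0, so Q is unchanged — no shift.
No net shift occurs, so the amount of M is unchanged.

unchanged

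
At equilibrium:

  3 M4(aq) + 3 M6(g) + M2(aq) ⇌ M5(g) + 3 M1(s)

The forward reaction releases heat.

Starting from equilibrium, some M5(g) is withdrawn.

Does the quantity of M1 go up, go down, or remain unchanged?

Removing M5 (g), a product, drives the reaction to the right.
The net shift is to the right. M1 is a product, so its amount increases.

increases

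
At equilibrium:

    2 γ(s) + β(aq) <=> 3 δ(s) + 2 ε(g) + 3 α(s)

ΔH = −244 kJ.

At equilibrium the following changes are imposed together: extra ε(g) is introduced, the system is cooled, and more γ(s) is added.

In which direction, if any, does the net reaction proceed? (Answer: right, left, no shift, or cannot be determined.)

Adding ε (g), a product, drives the reaction to the left.
The forward reaction is exothermic. Lowering T favours the exothermic direction — shift to the right.
γ is a pure solid; its activity is 1 regardless of amount, so Q is unaffected — no shift from this change.
The individual effects push in opposite directions; without quantitative information the net direction cannot be determined.

cannot be determined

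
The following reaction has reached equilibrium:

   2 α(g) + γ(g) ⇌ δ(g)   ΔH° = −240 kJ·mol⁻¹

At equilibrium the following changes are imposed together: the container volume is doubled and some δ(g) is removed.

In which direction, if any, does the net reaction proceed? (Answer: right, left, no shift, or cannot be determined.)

cannot be determined

Gas moles: reactants 3, products 1 (Δn_gas = -2). Expansion shifts the system toward the side with more moles of gas — to the left.
Removing δ (g), a product, drives the reaction to the right.
The individual effects push in opposite directions; without quantitative information the net direction cannot be determined.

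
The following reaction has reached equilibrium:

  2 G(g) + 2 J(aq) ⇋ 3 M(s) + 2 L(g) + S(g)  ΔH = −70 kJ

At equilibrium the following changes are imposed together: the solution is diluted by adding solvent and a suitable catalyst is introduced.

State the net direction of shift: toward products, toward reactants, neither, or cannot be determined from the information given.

left

Dilution lowers every aqueous concentration by the same factor. Δn_aq = 0 − 2 = -2, so the system shifts toward the side with more dissolved moles — to the left.
A catalyst speeds both forward and reverse rates equally; it changes neither Q nor K — no shift from this change.
Only the nonzero effect(s) matter; the net shift is to the left.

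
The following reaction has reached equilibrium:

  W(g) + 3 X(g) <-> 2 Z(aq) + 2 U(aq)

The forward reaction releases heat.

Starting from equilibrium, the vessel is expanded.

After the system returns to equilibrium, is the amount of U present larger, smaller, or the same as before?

decreases

Gas moles: reactants 4, products 0 (Δn_gas = -4). Expansion shifts the system toward the side with more moles of gas — to the left.
The net shift is to the left. U is a product, so its amount decreases.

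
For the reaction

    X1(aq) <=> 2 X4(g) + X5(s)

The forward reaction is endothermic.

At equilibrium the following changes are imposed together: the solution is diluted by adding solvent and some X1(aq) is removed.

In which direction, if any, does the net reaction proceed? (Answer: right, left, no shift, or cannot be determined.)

left

Dilution lowers every aqueous concentration by the same factor. Δn_aq = 0 − 1 = -1, so the system shifts toward the side with more dissolved moles — to the left.
Removing X1 (aq), a reactant, drives the reaction to the left.
All effects act in the same direction — net shift to the left.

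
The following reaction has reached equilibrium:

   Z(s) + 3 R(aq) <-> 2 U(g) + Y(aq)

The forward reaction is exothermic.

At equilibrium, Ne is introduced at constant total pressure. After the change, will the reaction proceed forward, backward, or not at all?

right

Adding inert gas at constant total pressure expands the volume and lowers every reacting partial pressure. With Δn_gas = 2 − 0 = +2, Q moves away from K toward the side with fewer gas moles, so the system shifts toward the side with more gas moles — to the right.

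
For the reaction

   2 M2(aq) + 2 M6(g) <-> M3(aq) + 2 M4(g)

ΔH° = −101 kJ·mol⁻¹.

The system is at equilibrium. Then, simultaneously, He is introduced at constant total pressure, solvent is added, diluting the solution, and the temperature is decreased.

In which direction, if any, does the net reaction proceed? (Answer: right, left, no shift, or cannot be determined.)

cannot be determined

Adding inert gas at constant total pressure expands the volume, scaling every reacting partial pressure by the same factor. Δn_gas = 2 − 2 = 0, so Q is unchanged — no shift.
Dilution lowers every aqueous concentration by the same factor. Δn_aq = 1 − 2 = -1, so the system shifts toward the side with more dissolved moles — to the left.
The forward reaction is exothermic. Lowering T favours the exothermic direction — shift to the right.
The individual effects push in opposite directions; without quantitative information the net direction cannot be determined.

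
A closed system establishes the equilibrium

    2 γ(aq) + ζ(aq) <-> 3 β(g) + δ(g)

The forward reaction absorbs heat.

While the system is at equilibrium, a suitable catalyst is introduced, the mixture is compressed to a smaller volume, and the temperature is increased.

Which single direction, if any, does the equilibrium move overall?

cannot be determined

A catalyst speeds both forward and reverse rates equally; it changes neither Q nor K — no shift from this change.
Gas moles: reactants 0, products 4 (Δn_gas = +4). Compression shifts the system toward the side with fewer moles of gas — to the left.
The forward reaction is endothermic. Raising T favours the endothermic direction — shift to the right.
The individual effects push in opposite directions; without quantitative information the net direction cannot be determined.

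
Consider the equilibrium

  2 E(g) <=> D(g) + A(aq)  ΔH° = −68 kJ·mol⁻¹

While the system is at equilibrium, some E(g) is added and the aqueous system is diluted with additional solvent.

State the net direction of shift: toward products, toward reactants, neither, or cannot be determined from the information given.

Adding E (g), a reactant, drives the reaction to the right.
Dilution lowers every aqueous concentration by the same factor. Δn_aq = 1 − 0 = +1, so the system shifts toward the side with more dissolved moles — to the right.
All effects act in the same direction — net shift to the right.

right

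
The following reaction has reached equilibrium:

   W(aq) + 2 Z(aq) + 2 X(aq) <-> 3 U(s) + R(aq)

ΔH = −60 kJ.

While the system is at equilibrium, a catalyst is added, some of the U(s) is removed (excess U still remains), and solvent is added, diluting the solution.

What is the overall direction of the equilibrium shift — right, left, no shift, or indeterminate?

left

A catalyst speeds both forward and reverse rates equally; it changes neither Q nor K — no shift from this change.
U is a pure solid; its activity is 1 regardless of amount, so Q is unaffected — no shift from this change.
Dilution lowers every aqueous concentration by the same factor. Δn_aq = 1 − 5 = -4, so the system shifts toward the side with more dissolved moles — to the left.
Only the nonzero effect(s) matter; the net shift is to the left.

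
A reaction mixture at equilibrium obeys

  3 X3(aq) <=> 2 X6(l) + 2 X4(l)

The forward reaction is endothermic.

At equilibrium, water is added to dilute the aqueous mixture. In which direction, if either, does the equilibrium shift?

Dilution lowers every aqueous concentration by the same factor. Δn_aq = 0 − 3 = -3, so the system shifts toward the side with more dissolved moles — to the left.

left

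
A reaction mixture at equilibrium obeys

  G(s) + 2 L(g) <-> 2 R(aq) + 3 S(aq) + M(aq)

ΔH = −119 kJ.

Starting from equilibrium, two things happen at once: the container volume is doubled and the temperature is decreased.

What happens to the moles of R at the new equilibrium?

Gas moles: reactants 2, products 0 (Δn_gas = -2). Expansion shifts the system toward the side with more moles of gas — to the left.
The forward reaction is exothermic. Lowering T favours the exothermic direction — shift to the right.
The two effects oppose each other, so the net shift — and hence the change in R — cannot be determined from the given information.

cannot be determined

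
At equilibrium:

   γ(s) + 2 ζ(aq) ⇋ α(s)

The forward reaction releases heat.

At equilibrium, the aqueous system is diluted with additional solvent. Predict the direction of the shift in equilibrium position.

Dilution lowers every aqueous concentration by the same factor. Δn_aq = 0 − 2 = -2, so the system shifts toward the side with more dissolved moles — to the left.

left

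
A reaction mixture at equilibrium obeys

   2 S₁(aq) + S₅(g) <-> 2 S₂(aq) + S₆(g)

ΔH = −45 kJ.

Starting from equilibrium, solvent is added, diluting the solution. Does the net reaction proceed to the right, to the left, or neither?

Dilution scales every aqueous concentration by the same factor. Δn_aq = 2 − 2 = 0, so Q is unchanged — no shift.

no shift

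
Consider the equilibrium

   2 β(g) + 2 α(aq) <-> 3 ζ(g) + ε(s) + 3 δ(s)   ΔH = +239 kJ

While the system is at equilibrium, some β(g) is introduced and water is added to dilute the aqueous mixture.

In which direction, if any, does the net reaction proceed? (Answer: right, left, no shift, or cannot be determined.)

cannot be determined

Adding β (g), a reactant, drives the reaction to the right.
Dilution lowers every aqueous concentration by the same factor. Δn_aq = 0 − 2 = -2, so the system shifts toward the side with more dissolved moles — to the left.
The individual effects push in opposite directions; without quantitative information the net direction cannot be determined.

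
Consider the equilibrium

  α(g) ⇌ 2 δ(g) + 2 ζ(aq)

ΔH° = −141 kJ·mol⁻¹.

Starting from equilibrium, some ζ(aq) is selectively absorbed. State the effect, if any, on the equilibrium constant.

The equilibrium constant depends only on temperature. This perturbation may move the position of equilibrium, but since T is unchanged, K itself is unchanged.

unchanged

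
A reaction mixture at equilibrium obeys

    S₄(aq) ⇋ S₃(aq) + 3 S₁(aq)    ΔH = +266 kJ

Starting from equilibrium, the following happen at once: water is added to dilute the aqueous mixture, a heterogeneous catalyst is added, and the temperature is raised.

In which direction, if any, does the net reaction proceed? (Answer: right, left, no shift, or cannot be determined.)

right

Dilution lowers every aqueous concentration by the same factor. Δn_aq = 4 − 1 = +3, so the system shifts toward the side with more dissolved moles — to the right.
A catalyst speeds both forward and reverse rates equally; it changes neither Q nor K — no shift from this change.
The forward reaction is endothermic. Raising T favours the endothermic direction — shift to the right.
Only the nonzero effect(s) matter; the net shift is to the right.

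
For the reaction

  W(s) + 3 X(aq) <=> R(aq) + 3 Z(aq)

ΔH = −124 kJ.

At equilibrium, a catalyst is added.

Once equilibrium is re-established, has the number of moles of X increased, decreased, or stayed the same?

A catalyst speeds both forward and reverse rates equally; it changes neither Q nor K — no shift from this change.
No net shift occurs, so the amount of X is unchanged.

unchanged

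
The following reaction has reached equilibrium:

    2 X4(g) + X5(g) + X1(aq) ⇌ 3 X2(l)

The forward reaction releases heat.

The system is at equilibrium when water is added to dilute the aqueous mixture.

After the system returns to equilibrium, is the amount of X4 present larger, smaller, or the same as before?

Dilution lowers every aqueous concentration by the same factor. Δn_aq = 0 − 1 = -1, so the system shifts toward the side with more dissolved moles — to the left.
The net shift is to the left. X4 is a reactant, so its amount increases.

increases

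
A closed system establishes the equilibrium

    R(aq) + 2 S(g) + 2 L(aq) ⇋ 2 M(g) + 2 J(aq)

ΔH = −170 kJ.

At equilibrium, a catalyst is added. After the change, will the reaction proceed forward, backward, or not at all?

A catalyst speeds both forward and reverse rates equally; it changes neither Q nor K — no shift from this change.

no shift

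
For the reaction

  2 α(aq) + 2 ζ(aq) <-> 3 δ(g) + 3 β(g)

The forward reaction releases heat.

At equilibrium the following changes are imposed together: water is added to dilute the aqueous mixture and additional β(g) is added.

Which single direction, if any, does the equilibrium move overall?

Dilution lowers every aqueous concentration by the same factor. Δn_aq = 0 − 4 = -4, so the system shifts toward the side with more dissolved moles — to the left.
Adding β (g), a product, drives the reaction to the left.
All effects act in the same direction — net shift to the left.

left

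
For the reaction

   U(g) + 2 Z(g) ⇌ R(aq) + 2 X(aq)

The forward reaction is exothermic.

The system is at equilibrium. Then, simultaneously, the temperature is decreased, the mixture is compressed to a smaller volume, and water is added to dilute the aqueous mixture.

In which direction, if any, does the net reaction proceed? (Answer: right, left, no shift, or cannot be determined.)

The forward reaction is exothermic. Lowering T favours the exothermic direction — shift to the right.
Gas moles: reactants 3, products 0 (Δn_gas = -3). Compression shifts the system toward the side with fewer moles of gas — to the right.
Dilution lowers every aqueous concentration by the same factor. Δn_aq = 3 − 0 = +3, so the system shifts toward the side with more dissolved moles — to the right.
All effects act in the same direction — net shift to the right.

right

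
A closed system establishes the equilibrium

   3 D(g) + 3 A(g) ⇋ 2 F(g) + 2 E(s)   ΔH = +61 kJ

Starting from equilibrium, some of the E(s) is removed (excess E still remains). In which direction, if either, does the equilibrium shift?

no shift

E is a pure solid; its activity is 1 regardless of amount, so Q is unaffected — no shift from this change.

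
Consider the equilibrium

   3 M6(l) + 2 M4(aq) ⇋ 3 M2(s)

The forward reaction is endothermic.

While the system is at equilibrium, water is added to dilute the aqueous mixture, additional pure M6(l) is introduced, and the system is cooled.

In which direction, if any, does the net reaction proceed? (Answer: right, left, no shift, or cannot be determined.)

Dilution lowers every aqueous concentration by the same factor. Δn_aq = 0 − 2 = -2, so the system shifts toward the side with more dissolved moles — to the left.
M6 is a pure liquid; its activity is 1 regardless of amount, so Q is unaffected — no shift from this change.
The forward reaction is endothermic. Lowering T favours the exothermic direction — shift to the left.
Only the nonzero effect(s) matter; the net shift is to the left.

left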